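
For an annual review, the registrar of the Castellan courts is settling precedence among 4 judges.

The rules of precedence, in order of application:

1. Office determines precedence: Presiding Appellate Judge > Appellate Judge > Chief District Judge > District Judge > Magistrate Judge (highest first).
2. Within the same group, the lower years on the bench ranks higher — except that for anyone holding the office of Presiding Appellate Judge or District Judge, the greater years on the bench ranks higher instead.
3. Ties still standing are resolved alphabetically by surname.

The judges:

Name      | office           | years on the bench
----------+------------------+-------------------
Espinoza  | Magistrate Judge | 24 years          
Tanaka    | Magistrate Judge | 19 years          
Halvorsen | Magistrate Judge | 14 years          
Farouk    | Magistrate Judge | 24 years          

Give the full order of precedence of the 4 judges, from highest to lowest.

Halvorsen, Tanaka, Espinoza, Farouk

By office: Halvorsen, Tanaka, Espinoza and Farouk (Magistrate Judge).
Among Halvorsen, Tanaka, Espinoza and Farouk, by years on the bench (lower first): Halvorsen (14 years) before Tanaka (19 years) before Espinoza and Farouk (24 years).
Among Espinoza and Farouk, alphabetically by surname: Espinoza before Farouk.
Full order: Halvorsen, Tanaka, Espinoza, Farouk.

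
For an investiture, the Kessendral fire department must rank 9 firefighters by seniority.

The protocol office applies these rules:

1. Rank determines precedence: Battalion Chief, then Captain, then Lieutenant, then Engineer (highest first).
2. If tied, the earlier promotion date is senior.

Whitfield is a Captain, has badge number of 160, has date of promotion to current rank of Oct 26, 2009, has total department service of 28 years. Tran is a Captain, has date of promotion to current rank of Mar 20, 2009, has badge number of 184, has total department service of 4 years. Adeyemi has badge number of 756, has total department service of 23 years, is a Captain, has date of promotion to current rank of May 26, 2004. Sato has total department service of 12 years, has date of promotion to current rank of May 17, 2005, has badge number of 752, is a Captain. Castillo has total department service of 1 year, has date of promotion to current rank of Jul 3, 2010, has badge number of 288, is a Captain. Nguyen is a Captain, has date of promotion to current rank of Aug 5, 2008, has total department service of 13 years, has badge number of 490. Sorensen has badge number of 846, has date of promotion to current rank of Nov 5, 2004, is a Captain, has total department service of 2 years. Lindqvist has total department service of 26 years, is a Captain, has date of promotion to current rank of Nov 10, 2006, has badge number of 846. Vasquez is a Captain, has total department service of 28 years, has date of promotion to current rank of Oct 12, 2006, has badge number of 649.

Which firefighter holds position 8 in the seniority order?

By rank: Adeyemi, Sorensen, Sato, Vasquez, Lindqvist, Nguyen, Tran, Whitfield and Castillo (Captain).
Among Adeyemi, Sorensen, Sato, Vasquez, Lindqvist, Nguyen, Tran, Whitfield and Castillo, by date of promotion to current rank (earlier first): Adeyemi (May 26, 2004) before Sorensen (Nov 5, 2004) before Sato (May 17, 2005) before Vasquez (Oct 12, 2006) before Lindqvist (Nov 10, 2006) before Nguyen (Aug 5, 2008) before Tran (Mar 20, 2009) before Whitfield (Oct 26, 2009) before Castillo (Jul 3, 2010).
Order: Adeyemi, Sorensen, Sato, Vasquez, Lindqvist, Nguyen, Tran, Whitfield, Castillo.

Whitfield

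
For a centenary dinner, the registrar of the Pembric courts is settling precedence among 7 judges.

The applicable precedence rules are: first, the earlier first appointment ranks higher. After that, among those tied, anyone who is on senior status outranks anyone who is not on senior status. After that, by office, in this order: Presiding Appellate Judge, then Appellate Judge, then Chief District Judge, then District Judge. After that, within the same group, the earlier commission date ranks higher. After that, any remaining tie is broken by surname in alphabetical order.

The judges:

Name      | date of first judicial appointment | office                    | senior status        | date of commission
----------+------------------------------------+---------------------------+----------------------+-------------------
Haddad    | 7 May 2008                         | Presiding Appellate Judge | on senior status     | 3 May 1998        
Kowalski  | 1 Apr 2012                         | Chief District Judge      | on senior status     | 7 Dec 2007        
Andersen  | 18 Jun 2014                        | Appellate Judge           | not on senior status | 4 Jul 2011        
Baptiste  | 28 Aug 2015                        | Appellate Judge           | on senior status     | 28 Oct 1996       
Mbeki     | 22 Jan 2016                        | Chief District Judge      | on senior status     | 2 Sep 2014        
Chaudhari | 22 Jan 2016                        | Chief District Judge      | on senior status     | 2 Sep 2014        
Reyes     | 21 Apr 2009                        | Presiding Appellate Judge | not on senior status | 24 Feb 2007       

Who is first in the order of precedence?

By date of first judicial appointment (earlier first): Haddad (7 May 2008); then Reyes (21 Apr 2009); then Kowalski (1 Apr 2012); then Andersen (18 Jun 2014); then Baptiste (28 Aug 2015); then Chaudhari and Mbeki (both 22 Jan 2016).
Chaudhari and Mbeki are each on senior status, so the next rule applies.
Chaudhari and Mbeki are each Chief District Judge, so the next rule applies.
Chaudhari and Mbeki both have date of commission 2 Sep 2014, so the next rule applies.
Among Chaudhari and Mbeki, alphabetically by surname: Chaudhari before Mbeki.
Order: Haddad, Reyes, Kowalski, Andersen, Baptiste, Chaudhari, Mbeki.

Haddad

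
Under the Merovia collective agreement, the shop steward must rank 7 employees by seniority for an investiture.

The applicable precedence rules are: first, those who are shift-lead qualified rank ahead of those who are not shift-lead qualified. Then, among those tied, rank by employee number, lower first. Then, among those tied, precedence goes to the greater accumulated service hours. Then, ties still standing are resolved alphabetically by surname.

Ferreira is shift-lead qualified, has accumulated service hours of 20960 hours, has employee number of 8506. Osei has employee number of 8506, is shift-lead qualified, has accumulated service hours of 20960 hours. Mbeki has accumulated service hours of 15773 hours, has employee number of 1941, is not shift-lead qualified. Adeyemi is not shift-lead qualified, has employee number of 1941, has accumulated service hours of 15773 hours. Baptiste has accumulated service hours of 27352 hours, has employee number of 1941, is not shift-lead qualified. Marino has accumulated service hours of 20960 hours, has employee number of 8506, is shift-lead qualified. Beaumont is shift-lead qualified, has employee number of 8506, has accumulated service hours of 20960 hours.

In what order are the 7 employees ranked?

Beaumont, Ferreira, Marino, Osei, Baptiste, Adeyemi, Mbeki

By the first rule: Beaumont, Ferreira, Marino and Osei (each shift-lead qualified); then Baptiste, Adeyemi and Mbeki (each not shift-lead qualified).
Beaumont, Ferreira, Marino and Osei all have employee number 8506, so the next rule applies.
Beaumont, Ferreira, Marino and Osei all have accumulated service hours 20960 hours, so the next rule applies.
Among Beaumont, Ferreira, Marino and Osei, alphabetically by surname: Beaumont before Ferreira before Marino before Osei.
Baptiste, Adeyemi and Mbeki all have employee number 1941, so the next rule applies.
Among Baptiste, Adeyemi and Mbeki, by accumulated service hours (higher first): Baptiste (27352 hours) before Adeyemi and Mbeki (15773 hours).
Among Adeyemi and Mbeki, alphabetically by surname: Adeyemi before Mbeki.
Full order: Beaumont, Ferreira, Marino, Osei, Baptiste, Adeyemi, Mbeki.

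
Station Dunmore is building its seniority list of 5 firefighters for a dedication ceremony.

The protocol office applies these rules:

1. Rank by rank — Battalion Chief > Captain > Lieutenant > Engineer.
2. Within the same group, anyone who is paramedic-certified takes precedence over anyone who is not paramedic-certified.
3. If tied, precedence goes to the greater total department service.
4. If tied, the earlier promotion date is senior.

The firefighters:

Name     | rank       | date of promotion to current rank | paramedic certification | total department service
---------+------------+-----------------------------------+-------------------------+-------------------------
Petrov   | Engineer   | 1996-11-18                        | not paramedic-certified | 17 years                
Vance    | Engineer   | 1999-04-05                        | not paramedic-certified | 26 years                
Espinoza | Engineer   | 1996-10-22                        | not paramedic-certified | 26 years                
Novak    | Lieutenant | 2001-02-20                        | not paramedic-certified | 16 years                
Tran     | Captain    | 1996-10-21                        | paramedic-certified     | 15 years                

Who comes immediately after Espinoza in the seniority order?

By rank: Tran (Captain); then Novak (Lieutenant); then Espinoza, Vance and Petrov (Engineer).
Espinoza, Vance and Petrov are each not paramedic-certified, so the next rule applies.
Among Espinoza, Vance and Petrov, by total department service (higher first): Espinoza and Vance (26 years) before Petrov (17 years).
Among Espinoza and Vance, by date of promotion to current rank (earlier first): Espinoza (1996-10-22) before Vance (1999-04-05).
Order: Tran, Novak, Espinoza, Vance, Petrov.

Vance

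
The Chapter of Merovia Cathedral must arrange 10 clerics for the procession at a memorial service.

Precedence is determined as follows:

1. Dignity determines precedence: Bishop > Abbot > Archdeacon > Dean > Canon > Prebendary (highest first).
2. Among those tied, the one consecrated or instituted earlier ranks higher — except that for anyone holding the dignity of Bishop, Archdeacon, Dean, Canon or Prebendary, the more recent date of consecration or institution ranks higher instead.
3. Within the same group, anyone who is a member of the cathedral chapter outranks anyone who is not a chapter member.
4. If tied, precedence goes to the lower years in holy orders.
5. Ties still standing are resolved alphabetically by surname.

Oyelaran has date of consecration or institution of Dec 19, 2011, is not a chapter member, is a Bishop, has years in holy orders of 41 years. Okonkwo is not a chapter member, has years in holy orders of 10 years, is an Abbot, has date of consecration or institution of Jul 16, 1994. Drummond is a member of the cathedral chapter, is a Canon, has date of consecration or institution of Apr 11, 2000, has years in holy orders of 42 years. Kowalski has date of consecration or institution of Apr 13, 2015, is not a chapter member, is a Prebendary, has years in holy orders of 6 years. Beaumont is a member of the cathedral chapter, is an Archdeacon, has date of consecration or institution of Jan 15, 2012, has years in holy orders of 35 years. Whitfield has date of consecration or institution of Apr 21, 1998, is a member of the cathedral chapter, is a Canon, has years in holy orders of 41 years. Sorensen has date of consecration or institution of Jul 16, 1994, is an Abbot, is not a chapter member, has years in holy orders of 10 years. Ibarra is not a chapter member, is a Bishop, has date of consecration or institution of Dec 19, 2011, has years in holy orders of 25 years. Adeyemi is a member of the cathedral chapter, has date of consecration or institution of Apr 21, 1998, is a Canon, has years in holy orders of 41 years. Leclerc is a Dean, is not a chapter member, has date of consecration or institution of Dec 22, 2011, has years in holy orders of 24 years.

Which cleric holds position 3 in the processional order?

By dignity: Ibarra and Oyelaran (Bishop); then Okonkwo and Sorensen (Abbot); then Beaumont (Archdeacon); then Leclerc (Dean); then Drummond, Adeyemi and Whitfield (Canon); then Kowalski (Prebendary).
Ibarra and Oyelaran both have date of consecration or institution Dec 19, 2011, so the next rule applies.
Ibarra and Oyelaran are each not a chapter member, so the next rule applies.
Among Ibarra and Oyelaran, by years in holy orders (lower first): Ibarra (25 years) before Oyelaran (41 years).
Okonkwo and Sorensen both have date of consecration or institution Jul 16, 1994, so the next rule applies.
Okonkwo and Sorensen are each not a chapter member, so the next rule applies.
Okonkwo and Sorensen both have years in holy orders 10 years, so the next rule applies.
Among Okonkwo and Sorensen, alphabetically by surname: Okonkwo before Sorensen.
Among Drummond, Adeyemi and Whitfield, by date of consecration or institution (later first) (reversed rule for this group): Drummond (Apr 11, 2000) before Adeyemi and Whitfield (Apr 21, 1998).
Adeyemi and Whitfield are each a member of the cathedral chapter, so the next rule applies.
Adeyemi and Whitfield both have years in holy orders 41 years, so the next rule applies.
Among Adeyemi and Whitfield, alphabetically by surname: Adeyemi before Whitfield.
Order: Ibarra, Oyelaran, Okonkwo, Sorensen, Beaumont, Leclerc, Drummond, Adeyemi, Whitfield, Kowalski.

Okonkwo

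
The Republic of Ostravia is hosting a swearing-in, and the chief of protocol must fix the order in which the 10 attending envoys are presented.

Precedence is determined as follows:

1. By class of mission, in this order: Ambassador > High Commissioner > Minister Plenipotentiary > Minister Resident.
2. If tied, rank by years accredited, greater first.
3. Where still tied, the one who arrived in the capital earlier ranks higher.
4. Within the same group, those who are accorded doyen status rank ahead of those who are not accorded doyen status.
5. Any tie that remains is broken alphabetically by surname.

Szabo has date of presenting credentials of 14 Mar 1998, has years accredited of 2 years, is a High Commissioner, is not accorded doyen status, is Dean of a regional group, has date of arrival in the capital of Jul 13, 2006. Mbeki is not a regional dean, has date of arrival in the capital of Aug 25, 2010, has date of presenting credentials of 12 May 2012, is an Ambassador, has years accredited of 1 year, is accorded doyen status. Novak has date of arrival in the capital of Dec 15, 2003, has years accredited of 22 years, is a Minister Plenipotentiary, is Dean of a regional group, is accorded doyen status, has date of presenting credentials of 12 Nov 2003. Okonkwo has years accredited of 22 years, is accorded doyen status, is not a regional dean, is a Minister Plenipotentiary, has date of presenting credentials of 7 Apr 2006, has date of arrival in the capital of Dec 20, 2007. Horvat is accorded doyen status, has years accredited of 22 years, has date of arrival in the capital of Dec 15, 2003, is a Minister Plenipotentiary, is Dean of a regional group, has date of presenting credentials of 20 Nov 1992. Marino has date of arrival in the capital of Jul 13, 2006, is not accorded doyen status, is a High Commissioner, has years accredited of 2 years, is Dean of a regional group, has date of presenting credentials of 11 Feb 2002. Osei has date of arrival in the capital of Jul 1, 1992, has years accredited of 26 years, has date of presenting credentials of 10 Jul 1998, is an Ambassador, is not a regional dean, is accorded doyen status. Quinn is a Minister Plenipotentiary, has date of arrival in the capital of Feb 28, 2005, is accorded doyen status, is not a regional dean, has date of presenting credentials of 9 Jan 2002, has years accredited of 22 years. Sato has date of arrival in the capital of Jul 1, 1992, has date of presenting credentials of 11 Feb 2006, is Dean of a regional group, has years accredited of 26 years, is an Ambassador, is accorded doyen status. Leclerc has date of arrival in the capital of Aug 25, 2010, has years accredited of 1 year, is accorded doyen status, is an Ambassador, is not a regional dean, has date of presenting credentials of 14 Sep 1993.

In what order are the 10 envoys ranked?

By class of mission: Osei, Sato, Leclerc and Mbeki (Ambassador); then Marino and Szabo (High Commissioner); then Horvat, Novak, Quinn and Okonkwo (Minister Plenipotentiary).
Among Osei, Sato, Leclerc and Mbeki, by years accredited (higher first): Osei and Sato (26 years) before Leclerc and Mbeki (1 year).
Osei and Sato both have date of arrival in the capital Jul 1, 1992, so the next rule applies.
Osei and Sato are each accorded doyen status, so the next rule applies.
Among Osei and Sato, alphabetically by surname: Osei before Sato.
Leclerc and Mbeki both have date of arrival in the capital Aug 25, 2010, so the next rule applies.
Leclerc and Mbeki are each accorded doyen status, so the next rule applies.
Among Leclerc and Mbeki, alphabetically by surname: Leclerc before Mbeki.
Marino and Szabo both have years accredited 2 years, so the next rule applies.
Marino and Szabo both have date of arrival in the capital Jul 13, 2006, so the next rule applies.
Marino and Szabo are each not accorded doyen status, so the next rule applies.
Among Marino and Szabo, alphabetically by surname: Marino before Szabo.
Horvat, Novak, Quinn and Okonkwo all have years accredited 22 years, so the next rule applies.
Among Horvat, Novak, Quinn and Okonkwo, by date of arrival in the capital (earlier first): Horvat and Novak (Dec 15, 2003) before Quinn (Feb 28, 2005) before Okonkwo (Dec 20, 2007).
Horvat and Novak are each accorded doyen status, so the next rule applies.
Among Horvat and Novak, alphabetically by surname: Horvat before Novak.
Full order: Osei, Sato, Leclerc, Mbeki, Marino, Szabo, Horvat, Novak, Quinn, Okonkwo.

Osei, Sato, Leclerc, Mbeki, Marino, Szabo, Horvat, Novak, Quinn, Okonkwo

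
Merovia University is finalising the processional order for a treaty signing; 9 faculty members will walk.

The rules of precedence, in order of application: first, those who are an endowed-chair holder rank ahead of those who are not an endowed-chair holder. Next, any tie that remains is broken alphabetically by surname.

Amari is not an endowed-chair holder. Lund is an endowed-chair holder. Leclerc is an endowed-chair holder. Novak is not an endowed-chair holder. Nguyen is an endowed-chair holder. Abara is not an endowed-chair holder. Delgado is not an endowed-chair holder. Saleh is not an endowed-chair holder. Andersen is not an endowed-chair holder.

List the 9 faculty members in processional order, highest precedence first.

By the first rule: Leclerc, Lund and Nguyen (each an endowed-chair holder); then Abara, Amari, Andersen, Delgado, Novak and Saleh (each not an endowed-chair holder).
Among Leclerc, Lund and Nguyen, alphabetically by surname: Leclerc before Lund before Nguyen.
Among Abara, Amari, Andersen, Delgado, Novak and Saleh, alphabetically by surname: Abara before Amari before Andersen before Delgado before Novak before Saleh.
Full order: Leclerc, Lund, Nguyen, Abara, Amari, Andersen, Delgado, Novak, Saleh.

Leclerc, Lund, Nguyen, Abara, Amari, Andersen, Delgado, Novak, Saleh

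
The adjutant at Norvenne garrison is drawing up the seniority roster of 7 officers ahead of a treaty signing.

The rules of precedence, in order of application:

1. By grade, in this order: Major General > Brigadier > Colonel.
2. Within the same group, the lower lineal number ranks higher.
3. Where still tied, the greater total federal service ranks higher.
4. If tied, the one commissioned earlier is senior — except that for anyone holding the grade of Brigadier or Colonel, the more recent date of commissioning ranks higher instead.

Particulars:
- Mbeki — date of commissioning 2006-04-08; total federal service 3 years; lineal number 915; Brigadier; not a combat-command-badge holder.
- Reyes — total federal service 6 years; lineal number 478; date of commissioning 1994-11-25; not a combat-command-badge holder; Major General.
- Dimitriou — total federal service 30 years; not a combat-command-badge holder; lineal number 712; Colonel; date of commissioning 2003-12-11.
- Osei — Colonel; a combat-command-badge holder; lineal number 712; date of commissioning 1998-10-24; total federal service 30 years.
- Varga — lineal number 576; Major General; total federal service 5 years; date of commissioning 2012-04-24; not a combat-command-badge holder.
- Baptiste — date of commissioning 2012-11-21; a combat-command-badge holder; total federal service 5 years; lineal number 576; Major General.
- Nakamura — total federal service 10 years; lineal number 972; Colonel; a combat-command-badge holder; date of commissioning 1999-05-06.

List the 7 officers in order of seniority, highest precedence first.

Reyes, Varga, Baptiste, Mbeki, Dimitriou, Osei, Nakamura

By grade: Reyes, Varga and Baptiste (Major General); then Mbeki (Brigadier); then Dimitriou, Osei and Nakamura (Colonel).
Among Reyes, Varga and Baptiste, by lineal number (lower first): Reyes (478) before Varga and Baptiste (576).
Varga and Baptiste both have total federal service 5 years, so the next rule applies.
Among Varga and Baptiste, by date of commissioning (earlier first): Varga (2012-04-24) before Baptiste (2012-11-21).
Among Dimitriou, Osei and Nakamura, by lineal number (lower first): Dimitriou and Osei (712) before Nakamura (972).
Dimitriou and Osei both have total federal service 30 years, so the next rule applies.
Among Dimitriou and Osei, by date of commissioning (later first) (reversed rule for this group): Dimitriou (2003-12-11) before Osei (1998-10-24).
Full order: Reyes, Varga, Baptiste, Mbeki, Dimitriou, Osei, Nakamura.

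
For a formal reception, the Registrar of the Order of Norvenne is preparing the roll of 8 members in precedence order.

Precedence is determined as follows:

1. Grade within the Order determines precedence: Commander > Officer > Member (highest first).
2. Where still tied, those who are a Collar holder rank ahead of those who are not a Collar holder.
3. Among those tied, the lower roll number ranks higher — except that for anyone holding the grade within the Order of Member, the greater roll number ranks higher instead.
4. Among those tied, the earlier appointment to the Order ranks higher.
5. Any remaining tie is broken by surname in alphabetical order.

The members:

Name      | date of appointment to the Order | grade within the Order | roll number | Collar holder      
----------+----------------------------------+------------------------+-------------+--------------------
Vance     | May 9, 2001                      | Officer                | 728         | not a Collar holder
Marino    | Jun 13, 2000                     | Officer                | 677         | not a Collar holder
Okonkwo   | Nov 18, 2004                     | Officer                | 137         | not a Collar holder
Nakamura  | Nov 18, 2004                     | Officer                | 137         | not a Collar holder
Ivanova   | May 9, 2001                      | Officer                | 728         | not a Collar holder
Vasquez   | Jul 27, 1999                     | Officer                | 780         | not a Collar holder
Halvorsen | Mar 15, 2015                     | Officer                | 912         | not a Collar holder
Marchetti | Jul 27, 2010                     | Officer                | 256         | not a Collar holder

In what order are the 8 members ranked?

Nakamura, Okonkwo, Marchetti, Marino, Ivanova, Vance, Vasquez, Halvorsen

By grade within the Order: Nakamura, Okonkwo, Marchetti, Marino, Ivanova, Vance, Vasquez and Halvorsen (Officer).
Nakamura, Okonkwo, Marchetti, Marino, Ivanova, Vance, Vasquez and Halvorsen are each not a Collar holder, so the next rule applies.
Among Nakamura, Okonkwo, Marchetti, Marino, Ivanova, Vance, Vasquez and Halvorsen, by roll number (lower first): Nakamura and Okonkwo (137) before Marchetti (256) before Marino (677) before Ivanova and Vance (728) before Vasquez (780) before Halvorsen (912).
Nakamura and Okonkwo both have date of appointment to the Order Nov 18, 2004, so the next rule applies.
Among Nakamura and Okonkwo, alphabetically by surname: Nakamura before Okonkwo.
Ivanova and Vance both have date of appointment to the Order May 9, 2001, so the next rule applies.
Among Ivanova and Vance, alphabetically by surname: Ivanova before Vance.
Full order: Nakamura, Okonkwo, Marchetti, Marino, Ivanova, Vance, Vasquez, Halvorsen.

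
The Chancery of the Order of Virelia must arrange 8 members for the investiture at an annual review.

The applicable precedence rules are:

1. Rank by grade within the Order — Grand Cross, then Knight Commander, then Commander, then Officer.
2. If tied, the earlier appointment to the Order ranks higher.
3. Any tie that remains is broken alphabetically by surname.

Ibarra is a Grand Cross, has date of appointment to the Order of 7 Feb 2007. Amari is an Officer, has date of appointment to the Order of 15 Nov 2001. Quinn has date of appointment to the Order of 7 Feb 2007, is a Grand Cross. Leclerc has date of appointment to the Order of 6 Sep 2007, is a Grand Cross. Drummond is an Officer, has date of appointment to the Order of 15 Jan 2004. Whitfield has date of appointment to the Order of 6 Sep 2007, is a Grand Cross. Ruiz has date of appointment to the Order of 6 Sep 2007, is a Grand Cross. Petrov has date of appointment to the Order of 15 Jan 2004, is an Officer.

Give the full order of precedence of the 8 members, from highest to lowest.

By grade within the Order: Ibarra, Quinn, Leclerc, Ruiz and Whitfield (Grand Cross); then Amari, Drummond and Petrov (Officer).
Among Ibarra, Quinn, Leclerc, Ruiz and Whitfield, by date of appointment to the Order (earlier first): Ibarra and Quinn (7 Feb 2007) before Leclerc, Ruiz and Whitfield (6 Sep 2007).
Among Ibarra and Quinn, alphabetically by surname: Ibarra before Quinn.
Among Leclerc, Ruiz and Whitfield, alphabetically by surname: Leclerc before Ruiz before Whitfield.
Among Amari, Drummond and Petrov, by date of appointment to the Order (earlier first): Amari (15 Nov 2001) before Drummond and Petrov (15 Jan 2004).
Among Drummond and Petrov, alphabetically by surname: Drummond before Petrov.
Full order: Ibarra, Quinn, Leclerc, Ruiz, Whitfield, Amari, Drummond, Petrov.

Ibarra, Quinn, Leclerc, Ruiz, Whitfield, Amari, Drummond, Petrov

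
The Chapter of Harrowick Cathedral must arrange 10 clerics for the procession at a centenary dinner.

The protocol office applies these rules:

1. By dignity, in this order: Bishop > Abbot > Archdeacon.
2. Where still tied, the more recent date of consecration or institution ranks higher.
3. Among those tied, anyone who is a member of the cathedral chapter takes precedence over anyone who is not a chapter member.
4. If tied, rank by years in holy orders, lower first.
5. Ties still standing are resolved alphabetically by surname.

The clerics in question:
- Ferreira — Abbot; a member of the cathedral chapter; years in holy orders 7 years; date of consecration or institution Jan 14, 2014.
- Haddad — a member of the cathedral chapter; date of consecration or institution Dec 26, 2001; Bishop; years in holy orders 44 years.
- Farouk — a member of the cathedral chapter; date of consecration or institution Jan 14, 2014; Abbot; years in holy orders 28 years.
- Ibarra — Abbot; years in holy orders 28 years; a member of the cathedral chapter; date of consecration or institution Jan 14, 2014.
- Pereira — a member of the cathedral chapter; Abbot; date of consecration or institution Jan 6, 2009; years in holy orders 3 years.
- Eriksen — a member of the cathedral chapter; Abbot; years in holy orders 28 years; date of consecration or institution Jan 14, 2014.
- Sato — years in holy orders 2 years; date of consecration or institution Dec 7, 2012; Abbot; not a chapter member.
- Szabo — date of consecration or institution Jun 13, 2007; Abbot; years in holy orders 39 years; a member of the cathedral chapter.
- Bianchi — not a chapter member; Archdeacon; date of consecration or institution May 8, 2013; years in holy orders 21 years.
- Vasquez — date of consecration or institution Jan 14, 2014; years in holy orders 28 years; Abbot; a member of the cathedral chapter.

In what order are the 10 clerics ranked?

Haddad, Ferreira, Eriksen, Farouk, Ibarra, Vasquez, Sato, Pereira, Szabo, Bianchi

By dignity: Haddad (Bishop); then Ferreira, Eriksen, Farouk, Ibarra, Vasquez, Sato, Pereira and Szabo (Abbot); then Bianchi (Archdeacon).
Among Ferreira, Eriksen, Farouk, Ibarra, Vasquez, Sato, Pereira and Szabo, by date of consecration or institution (later first): Ferreira, Eriksen, Farouk, Ibarra and Vasquez (Jan 14, 2014) before Sato (Dec 7, 2012) before Pereira (Jan 6, 2009) before Szabo (Jun 13, 2007).
Ferreira, Eriksen, Farouk, Ibarra and Vasquez are each a member of the cathedral chapter, so the next rule applies.
Among Ferreira, Eriksen, Farouk, Ibarra and Vasquez, by years in holy orders (lower first): Ferreira (7 years) before Eriksen, Farouk, Ibarra and Vasquez (28 years).
Among Eriksen, Farouk, Ibarra and Vasquez, alphabetically by surname: Eriksen before Farouk before Ibarra before Vasquez.
Full order: Haddad, Ferreira, Eriksen, Farouk, Ibarra, Vasquez, Sato, Pereira, Szabo, Bianchi.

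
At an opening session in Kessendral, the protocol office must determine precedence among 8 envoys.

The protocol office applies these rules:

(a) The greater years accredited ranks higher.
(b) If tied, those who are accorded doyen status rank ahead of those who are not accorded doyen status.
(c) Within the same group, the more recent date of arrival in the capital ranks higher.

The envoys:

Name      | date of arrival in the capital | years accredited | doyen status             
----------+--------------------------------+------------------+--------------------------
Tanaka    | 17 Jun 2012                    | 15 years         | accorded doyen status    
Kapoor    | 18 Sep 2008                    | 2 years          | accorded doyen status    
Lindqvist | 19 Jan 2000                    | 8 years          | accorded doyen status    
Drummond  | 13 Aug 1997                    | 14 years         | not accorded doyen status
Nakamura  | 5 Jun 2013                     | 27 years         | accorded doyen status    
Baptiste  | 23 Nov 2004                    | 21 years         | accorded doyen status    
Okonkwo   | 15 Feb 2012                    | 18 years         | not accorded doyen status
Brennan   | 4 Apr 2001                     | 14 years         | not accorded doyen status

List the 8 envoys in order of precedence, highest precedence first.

By years accredited (higher first): Nakamura (27 years); then Baptiste (21 years); then Okonkwo (18 years); then Tanaka (15 years); then Brennan and Drummond (both 14 years); then Lindqvist (8 years); then Kapoor (2 years).
Brennan and Drummond are each not accorded doyen status, so the next rule applies.
Among Brennan and Drummond, by date of arrival in the capital (later first): Brennan (4 Apr 2001) before Drummond (13 Aug 1997).
Full order: Nakamura, Baptiste, Okonkwo, Tanaka, Brennan, Drummond, Lindqvist, Kapoor.

Nakamura, Baptiste, Okonkwo, Tanaka, Brennan, Drummond, Lindqvist, Kapoor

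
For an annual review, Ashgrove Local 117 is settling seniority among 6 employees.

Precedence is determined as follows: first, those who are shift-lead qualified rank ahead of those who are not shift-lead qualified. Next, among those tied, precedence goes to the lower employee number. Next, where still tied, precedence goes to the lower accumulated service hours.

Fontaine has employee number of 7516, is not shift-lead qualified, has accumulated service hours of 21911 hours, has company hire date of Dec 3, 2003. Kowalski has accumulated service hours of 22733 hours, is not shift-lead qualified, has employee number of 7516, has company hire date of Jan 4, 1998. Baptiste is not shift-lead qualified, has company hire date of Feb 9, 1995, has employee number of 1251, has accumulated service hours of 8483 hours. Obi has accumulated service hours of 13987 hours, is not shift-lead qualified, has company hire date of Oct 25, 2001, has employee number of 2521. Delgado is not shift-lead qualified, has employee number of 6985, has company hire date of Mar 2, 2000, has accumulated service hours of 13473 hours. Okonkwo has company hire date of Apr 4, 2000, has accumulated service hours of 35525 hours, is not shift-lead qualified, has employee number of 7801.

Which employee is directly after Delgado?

By the first rule: Baptiste, Obi, Delgado, Fontaine, Kowalski and Okonkwo (each not shift-lead qualified).
Among Baptiste, Obi, Delgado, Fontaine, Kowalski and Okonkwo, by employee number (lower first): Baptiste (1251) before Obi (2521) before Delgado (6985) before Fontaine and Kowalski (7516) before Okonkwo (7801).
Among Fontaine and Kowalski, by accumulated service hours (lower first): Fontaine (21911 hours) before Kowalski (22733 hours).
Order: Baptiste, Obi, Delgado, Fontaine, Kowalski, Okonkwo.

Fontaine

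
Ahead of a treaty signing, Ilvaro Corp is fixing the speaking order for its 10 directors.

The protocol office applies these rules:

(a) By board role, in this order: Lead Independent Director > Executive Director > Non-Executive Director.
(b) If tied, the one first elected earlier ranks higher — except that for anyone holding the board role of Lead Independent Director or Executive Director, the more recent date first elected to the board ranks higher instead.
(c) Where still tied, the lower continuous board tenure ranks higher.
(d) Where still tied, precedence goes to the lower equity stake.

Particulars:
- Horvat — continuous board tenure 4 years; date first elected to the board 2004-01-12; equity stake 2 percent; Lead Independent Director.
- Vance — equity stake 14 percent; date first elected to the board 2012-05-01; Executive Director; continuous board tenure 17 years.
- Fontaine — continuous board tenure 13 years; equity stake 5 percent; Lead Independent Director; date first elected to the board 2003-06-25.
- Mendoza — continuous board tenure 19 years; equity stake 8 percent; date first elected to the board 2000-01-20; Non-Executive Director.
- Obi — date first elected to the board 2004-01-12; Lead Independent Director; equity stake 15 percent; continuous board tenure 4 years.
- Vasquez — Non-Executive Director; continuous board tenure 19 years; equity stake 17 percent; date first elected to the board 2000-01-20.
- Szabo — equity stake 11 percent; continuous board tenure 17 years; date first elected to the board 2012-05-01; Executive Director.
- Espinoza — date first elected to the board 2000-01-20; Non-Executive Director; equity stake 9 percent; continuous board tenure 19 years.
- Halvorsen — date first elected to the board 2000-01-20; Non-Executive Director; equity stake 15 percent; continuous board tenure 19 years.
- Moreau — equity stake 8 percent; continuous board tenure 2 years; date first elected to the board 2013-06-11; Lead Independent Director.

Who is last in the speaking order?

Vasquez

By board role: Moreau, Horvat, Obi and Fontaine (Lead Independent Director); then Szabo and Vance (Executive Director); then Mendoza, Espinoza, Halvorsen and Vasquez (Non-Executive Director).
Among Moreau, Horvat, Obi and Fontaine, by date first elected to the board (later first) (reversed rule for this group): Moreau (2013-06-11) before Horvat and Obi (2004-01-12) before Fontaine (2003-06-25).
Horvat and Obi both have continuous board tenure 4 years, so the next rule applies.
Among Horvat and Obi, by equity stake (lower first): Horvat (2 percent) before Obi (15 percent).
Szabo and Vance both have date first elected to the board 2012-05-01, so the next rule applies.
Szabo and Vance both have continuous board tenure 17 years, so the next rule applies.
Among Szabo and Vance, by equity stake (lower first): Szabo (11 percent) before Vance (14 percent).
Mendoza, Espinoza, Halvorsen and Vasquez all have date first elected to the board 2000-01-20, so the next rule applies.
Mendoza, Espinoza, Halvorsen and Vasquez all have continuous board tenure 19 years, so the next rule applies.
Among Mendoza, Espinoza, Halvorsen and Vasquez, by equity stake (lower first): Mendoza (8 percent) before Espinoza (9 percent) before Halvorsen (15 percent) before Vasquez (17 percent).
Order: Moreau, Horvat, Obi, Fontaine, Szabo, Vance, Mendoza, Espinoza, Halvorsen, Vasquez.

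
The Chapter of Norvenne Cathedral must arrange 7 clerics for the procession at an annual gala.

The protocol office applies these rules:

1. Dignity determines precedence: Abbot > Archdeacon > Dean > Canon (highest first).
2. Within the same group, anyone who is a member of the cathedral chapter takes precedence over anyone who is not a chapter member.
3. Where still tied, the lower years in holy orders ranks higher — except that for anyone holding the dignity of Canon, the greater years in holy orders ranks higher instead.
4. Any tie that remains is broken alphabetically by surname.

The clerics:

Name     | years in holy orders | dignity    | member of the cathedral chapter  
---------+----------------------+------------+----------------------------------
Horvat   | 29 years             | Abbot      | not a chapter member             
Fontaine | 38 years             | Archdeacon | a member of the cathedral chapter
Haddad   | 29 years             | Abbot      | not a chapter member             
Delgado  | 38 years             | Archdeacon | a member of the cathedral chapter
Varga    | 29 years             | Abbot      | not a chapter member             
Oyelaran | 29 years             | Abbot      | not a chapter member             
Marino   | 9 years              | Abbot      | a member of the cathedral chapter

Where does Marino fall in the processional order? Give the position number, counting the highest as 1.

By dignity: Marino, Haddad, Horvat, Oyelaran and Varga (Abbot); then Delgado and Fontaine (Archdeacon).
Among Marino, Haddad, Horvat, Oyelaran and Varga, a member of the cathedral chapter before not a chapter member: Marino (a member of the cathedral chapter) before Haddad, Horvat, Oyelaran and Varga (not a chapter member).
Haddad, Horvat, Oyelaran and Varga all have years in holy orders 29 years, so the next rule applies.
Among Haddad, Horvat, Oyelaran and Varga, alphabetically by surname: Haddad before Horvat before Oyelaran before Varga.
Delgado and Fontaine are each a member of the cathedral chapter, so the next rule applies.
Delgado and Fontaine both have years in holy orders 38 years, so the next rule applies.
Among Delgado and Fontaine, alphabetically by surname: Delgado before Fontaine.
Order: Marino, Haddad, Horvat, Oyelaran, Varga, Delgado, Fontaine. So position 1.

1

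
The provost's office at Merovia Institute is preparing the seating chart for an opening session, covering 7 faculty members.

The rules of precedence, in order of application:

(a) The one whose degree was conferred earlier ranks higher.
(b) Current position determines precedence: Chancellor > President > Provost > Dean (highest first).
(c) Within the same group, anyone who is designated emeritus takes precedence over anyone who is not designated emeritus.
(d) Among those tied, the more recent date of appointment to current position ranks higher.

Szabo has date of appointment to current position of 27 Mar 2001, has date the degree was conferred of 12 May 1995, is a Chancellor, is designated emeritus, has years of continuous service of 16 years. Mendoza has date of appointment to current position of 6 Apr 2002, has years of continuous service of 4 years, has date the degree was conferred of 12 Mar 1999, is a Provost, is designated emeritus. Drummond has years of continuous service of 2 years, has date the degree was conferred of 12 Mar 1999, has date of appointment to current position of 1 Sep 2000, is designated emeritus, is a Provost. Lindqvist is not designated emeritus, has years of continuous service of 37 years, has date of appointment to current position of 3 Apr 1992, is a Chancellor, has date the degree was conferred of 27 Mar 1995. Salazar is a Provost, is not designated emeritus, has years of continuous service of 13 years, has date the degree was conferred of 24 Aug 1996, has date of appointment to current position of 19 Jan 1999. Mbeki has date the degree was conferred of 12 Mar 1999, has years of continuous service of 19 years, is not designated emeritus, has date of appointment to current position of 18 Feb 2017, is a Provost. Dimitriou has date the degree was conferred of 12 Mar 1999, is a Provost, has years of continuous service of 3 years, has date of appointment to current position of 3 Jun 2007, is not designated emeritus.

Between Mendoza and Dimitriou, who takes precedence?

By date the degree was conferred (earlier first): Lindqvist (27 Mar 1995); then Szabo (12 May 1995); then Salazar (24 Aug 1996); then Mendoza, Drummond, Mbeki and Dimitriou (each 12 Mar 1999).
Mendoza, Drummond, Mbeki and Dimitriou are each Provost, so the next rule applies.
Among Mendoza, Drummond, Mbeki and Dimitriou, designated emeritus before not designated emeritus: Mendoza and Drummond (designated emeritus) before Mbeki and Dimitriou (not designated emeritus).
Among Mendoza and Drummond, by date of appointment to current position (later first): Mendoza (6 Apr 2002) before Drummond (1 Sep 2000).
Among Mbeki and Dimitriou, by date of appointment to current position (later first): Mbeki (18 Feb 2017) before Dimitriou (3 Jun 2007).
So Mendoza takes precedence.

Mendoza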